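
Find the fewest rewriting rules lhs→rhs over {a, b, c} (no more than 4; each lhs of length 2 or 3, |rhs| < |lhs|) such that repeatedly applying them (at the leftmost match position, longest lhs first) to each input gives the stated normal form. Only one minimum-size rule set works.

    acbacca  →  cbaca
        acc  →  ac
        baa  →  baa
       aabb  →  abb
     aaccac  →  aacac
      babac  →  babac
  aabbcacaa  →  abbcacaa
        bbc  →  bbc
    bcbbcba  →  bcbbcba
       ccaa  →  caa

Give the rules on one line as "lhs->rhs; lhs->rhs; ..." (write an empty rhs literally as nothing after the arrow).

aab->ab; acb->cb; cc->c

  | acbacca => cbacca => cbaca
  | acc => ac
  | baa
  | aabb => abb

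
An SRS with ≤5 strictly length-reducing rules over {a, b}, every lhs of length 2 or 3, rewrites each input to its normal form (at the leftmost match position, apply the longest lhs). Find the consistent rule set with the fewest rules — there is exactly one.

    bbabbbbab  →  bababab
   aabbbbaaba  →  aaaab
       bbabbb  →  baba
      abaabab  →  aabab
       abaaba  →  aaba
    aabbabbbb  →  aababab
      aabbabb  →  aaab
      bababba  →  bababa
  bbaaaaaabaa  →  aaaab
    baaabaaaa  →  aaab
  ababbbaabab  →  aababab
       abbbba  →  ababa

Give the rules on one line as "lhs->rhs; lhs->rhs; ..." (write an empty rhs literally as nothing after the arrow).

  | bbabbbbab => babbbbab => bababab
  | aabbbbaaba => aababaaba => aabaabba => aaabbba => aaabaa => aaaab
  | bbabbb => babbb => baba
  | abaabab => aabbab => aabab

baa->ab; bb->a; bba->ba; bbb->ba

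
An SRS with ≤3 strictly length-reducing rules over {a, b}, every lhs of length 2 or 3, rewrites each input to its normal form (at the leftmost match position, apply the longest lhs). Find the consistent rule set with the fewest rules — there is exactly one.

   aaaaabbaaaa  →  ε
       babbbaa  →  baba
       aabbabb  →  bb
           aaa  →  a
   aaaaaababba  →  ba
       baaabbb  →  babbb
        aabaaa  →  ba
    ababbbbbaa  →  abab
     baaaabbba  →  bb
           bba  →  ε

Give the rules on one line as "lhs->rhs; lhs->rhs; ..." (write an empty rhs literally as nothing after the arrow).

aa->; bba->

  | aaaaabbaaaa => aaabbaaaa => abbaaaa => aaaa => aa => ε
  | babbbaa => baba
  | aabbabb => bbabb => bb
  | aaa => a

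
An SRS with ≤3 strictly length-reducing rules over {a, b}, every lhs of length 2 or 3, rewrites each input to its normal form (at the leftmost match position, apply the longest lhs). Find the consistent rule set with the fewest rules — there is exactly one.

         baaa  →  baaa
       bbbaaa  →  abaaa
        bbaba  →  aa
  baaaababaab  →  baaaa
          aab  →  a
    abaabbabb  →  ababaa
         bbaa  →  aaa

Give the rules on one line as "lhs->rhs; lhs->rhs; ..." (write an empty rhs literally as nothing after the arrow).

aab->a; bb->a

  | baaa
  | bbbaaa => abaaa
  | bbaba => aaba => aa
  | baaaababaab => baaaabaab => baaaaab => baaaa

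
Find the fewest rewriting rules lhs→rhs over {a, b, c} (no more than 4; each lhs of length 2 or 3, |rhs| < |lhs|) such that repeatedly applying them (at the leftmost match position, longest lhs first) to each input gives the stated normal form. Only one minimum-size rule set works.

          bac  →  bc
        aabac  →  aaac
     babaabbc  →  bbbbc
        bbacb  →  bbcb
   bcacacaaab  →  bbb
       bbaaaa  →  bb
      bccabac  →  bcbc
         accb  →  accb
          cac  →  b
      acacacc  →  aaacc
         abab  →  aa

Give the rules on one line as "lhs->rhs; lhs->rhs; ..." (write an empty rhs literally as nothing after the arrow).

ab->a; ba->b; ca->; cac->ba

  | bac => bc
  | aabac => aaac
  | babaabbc => bbaabbc => bbabbc => bbbbc
  | bbacb => bbcb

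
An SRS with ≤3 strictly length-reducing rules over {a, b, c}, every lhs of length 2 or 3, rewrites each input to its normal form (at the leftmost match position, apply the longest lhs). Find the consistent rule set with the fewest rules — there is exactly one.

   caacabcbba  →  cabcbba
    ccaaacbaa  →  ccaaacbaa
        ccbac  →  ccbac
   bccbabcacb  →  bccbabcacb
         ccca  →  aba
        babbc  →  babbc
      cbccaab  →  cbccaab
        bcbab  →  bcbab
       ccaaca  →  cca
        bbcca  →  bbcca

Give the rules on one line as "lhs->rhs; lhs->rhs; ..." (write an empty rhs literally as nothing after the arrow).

  | caacabcbba => cabcbba
  | ccaaacbaa
  | ccbac
  | bccbabcacb

aca->; ccc->ab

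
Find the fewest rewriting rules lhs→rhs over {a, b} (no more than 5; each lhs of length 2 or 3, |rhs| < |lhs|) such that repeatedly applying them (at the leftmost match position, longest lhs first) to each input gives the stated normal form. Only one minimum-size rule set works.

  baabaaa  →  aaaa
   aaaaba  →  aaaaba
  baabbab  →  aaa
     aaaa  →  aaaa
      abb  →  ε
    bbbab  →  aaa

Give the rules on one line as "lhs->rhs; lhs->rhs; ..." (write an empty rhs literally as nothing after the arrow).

abb->; baa->b; bab->aa; bb->a

  | baabaaa => bbaaa => aaaa
  | aaaaba
  | baabbab => bbbab => abab => aaa
  | aaaa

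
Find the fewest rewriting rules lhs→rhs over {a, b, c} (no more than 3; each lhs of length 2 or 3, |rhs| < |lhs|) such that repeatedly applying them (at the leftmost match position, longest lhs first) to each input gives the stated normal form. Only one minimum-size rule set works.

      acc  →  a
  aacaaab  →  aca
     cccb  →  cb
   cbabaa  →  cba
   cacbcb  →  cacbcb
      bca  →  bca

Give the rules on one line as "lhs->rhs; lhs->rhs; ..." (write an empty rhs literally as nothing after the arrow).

  | acc => a
  | aacaaab => acaaab => acaab => acab => aca
  | cccb => cb
  | cbabaa => cbaaa => cbaa => cba

aa->a; ab->a; cc->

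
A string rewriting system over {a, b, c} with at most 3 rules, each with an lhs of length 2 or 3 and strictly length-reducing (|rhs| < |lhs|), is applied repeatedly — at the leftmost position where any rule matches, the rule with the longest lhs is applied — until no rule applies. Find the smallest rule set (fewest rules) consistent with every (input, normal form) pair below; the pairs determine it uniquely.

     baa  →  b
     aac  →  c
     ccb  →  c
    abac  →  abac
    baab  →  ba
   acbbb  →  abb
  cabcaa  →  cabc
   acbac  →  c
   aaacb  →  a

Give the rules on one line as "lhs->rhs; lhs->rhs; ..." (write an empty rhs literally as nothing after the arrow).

  | baa => b
  | aac => c
  | ccb => c
  | abac

aa->; aab->a; cb->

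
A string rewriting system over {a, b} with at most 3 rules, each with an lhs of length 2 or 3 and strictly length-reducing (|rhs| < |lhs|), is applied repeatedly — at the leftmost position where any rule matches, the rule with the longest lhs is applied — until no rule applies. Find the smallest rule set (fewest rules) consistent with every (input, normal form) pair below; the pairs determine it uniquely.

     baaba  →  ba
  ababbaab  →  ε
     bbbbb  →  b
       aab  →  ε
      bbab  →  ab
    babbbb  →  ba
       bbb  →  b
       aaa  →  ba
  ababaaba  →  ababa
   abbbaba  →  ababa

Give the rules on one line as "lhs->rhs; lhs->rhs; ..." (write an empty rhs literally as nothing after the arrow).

  | baaba => bbba => ba
  | ababbaab => abaaab => abbab => aab => bb => ε
  | bbbbb => bbb => b
  | aab => bb => ε

aa->b; bb->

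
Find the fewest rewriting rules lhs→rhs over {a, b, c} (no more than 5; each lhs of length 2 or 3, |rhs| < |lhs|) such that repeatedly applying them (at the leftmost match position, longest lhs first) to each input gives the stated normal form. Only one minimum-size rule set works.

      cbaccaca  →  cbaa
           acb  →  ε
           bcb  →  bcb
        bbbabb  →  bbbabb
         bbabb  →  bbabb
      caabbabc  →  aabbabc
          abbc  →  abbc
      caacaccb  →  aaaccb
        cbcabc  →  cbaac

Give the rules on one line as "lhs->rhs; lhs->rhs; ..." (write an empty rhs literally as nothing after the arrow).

  | cbaccaca => cbaca => cbaa
  | acb => ε
  | bcb
  | bbbabb

acb->; ca->a; cab->aa; cca->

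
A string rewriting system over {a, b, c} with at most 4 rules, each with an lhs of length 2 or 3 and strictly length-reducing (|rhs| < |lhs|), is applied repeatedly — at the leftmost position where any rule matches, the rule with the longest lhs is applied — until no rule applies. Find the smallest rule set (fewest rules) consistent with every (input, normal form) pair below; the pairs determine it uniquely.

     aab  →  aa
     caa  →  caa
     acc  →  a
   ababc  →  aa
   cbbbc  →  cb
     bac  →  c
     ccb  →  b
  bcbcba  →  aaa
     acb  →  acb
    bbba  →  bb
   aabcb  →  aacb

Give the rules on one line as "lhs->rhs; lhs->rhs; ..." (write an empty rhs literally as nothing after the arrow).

aab->aa; ba->; bc->a; cc->

  | aab => aa
  | caa
  | acc => a
  | ababc => abc => aa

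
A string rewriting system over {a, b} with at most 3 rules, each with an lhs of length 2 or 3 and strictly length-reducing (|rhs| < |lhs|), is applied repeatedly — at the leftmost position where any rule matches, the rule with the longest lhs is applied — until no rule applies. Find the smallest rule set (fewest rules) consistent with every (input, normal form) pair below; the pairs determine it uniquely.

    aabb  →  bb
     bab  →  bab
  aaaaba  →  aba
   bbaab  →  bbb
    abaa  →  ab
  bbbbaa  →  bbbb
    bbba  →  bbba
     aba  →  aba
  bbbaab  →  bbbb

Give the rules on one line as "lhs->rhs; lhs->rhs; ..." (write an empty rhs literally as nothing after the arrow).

aa->; aaa->

  | aabb => bb
  | bab
  | aaaaba => aba
  | bbaab => bbb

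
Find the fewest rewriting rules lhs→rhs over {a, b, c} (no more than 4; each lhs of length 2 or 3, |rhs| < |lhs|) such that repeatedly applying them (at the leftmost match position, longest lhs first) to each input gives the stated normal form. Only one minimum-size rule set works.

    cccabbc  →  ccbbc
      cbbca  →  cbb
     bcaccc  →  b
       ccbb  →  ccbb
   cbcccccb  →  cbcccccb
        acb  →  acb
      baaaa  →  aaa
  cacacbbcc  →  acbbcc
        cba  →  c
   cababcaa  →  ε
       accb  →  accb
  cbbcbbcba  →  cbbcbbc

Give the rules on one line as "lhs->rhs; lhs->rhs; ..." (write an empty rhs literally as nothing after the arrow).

ba->; ca->; cac->ca

  | cccabbc => ccbbc
  | cbbca => cbb
  | bcaccc => bcacc => bcac => bca => b
  | ccbb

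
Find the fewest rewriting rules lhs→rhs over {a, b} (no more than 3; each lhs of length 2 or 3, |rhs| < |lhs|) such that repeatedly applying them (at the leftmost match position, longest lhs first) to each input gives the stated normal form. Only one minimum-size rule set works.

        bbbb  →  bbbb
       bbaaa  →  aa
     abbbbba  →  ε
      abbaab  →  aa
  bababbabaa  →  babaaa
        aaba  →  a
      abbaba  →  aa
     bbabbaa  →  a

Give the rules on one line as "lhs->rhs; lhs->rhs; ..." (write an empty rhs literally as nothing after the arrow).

  | bbbb
  | bbaaa => aa
  | abbbbba => aabbba => bba => ε
  | abbaab => aaaab => aa

aab->; abb->aa; bba->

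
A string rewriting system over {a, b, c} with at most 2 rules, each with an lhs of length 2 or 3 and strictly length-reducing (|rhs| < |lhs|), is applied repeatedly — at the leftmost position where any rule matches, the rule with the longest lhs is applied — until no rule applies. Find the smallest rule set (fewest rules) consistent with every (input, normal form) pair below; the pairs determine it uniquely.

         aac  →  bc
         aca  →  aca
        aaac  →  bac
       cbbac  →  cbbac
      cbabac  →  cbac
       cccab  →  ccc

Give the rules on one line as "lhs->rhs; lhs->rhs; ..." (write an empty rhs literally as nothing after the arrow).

aa->b; ab->

  | aac => bc
  | aca
  | aaac => bac
  | cbbac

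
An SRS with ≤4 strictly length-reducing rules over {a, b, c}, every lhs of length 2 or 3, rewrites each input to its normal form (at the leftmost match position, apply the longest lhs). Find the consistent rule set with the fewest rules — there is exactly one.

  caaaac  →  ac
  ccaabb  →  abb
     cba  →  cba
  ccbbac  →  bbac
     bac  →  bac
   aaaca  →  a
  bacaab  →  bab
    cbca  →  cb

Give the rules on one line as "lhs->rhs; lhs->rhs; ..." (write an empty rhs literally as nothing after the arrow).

aa->a; ca->; cc->

  | caaaac => aaac => aac => ac
  | ccaabb => aabb => abb
  | cba
  | ccbbac => bbac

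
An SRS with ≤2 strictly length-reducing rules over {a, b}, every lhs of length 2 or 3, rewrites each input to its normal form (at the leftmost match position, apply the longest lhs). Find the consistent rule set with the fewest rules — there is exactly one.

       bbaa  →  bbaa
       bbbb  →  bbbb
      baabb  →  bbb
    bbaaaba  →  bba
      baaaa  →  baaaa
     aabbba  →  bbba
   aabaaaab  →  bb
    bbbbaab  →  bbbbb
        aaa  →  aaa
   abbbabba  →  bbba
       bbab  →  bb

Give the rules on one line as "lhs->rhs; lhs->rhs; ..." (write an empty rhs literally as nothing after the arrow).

  | bbaa
  | bbbb
  | baabb => bbb
  | bbaaaba => bbaba => bba

aab->b; ab->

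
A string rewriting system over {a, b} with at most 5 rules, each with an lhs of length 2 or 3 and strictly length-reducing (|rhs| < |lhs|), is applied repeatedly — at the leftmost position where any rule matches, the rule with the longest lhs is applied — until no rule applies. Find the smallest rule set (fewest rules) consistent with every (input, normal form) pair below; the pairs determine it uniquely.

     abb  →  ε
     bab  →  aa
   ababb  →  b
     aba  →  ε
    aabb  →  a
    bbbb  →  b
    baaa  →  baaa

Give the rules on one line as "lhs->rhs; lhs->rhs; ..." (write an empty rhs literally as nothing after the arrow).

aba->; abb->; bab->aa; bb->b

  | abb => ε
  | bab => aa
  | ababb => bb => b
  | aba => ε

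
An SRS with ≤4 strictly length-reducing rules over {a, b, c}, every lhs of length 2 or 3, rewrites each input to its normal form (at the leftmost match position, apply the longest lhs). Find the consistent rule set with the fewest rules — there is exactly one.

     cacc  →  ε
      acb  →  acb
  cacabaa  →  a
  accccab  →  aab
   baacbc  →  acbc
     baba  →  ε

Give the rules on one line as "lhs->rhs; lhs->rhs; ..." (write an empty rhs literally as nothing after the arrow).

ba->; ca->; cc->

  | cacc => cc => ε
  | acb
  | cacabaa => cabaa => baa => a
  | accccab => accab => aab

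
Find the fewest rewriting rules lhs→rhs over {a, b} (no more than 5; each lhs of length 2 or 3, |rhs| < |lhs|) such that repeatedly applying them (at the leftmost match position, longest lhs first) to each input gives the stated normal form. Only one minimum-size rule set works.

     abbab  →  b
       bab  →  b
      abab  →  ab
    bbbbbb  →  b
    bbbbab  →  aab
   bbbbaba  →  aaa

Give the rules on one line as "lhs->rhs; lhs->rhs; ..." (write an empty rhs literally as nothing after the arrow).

abb->b; ba->a; bab->b; bbb->aa

  | abbab => bab => b
  | bab => b
  | abab => ab
  | bbbbbb => aabbb => abb => b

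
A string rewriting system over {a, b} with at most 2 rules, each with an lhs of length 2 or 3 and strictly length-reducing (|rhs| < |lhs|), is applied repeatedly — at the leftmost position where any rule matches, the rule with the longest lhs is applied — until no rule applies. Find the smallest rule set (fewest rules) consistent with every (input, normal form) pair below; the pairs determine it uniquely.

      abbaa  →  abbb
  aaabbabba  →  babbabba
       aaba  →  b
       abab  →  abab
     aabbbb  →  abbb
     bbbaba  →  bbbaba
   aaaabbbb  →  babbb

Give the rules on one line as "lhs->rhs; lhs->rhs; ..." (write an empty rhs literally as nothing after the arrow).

aa->b; aab->a

  | abbaa => abbb
  | aaabbabba => babbabba
  | aaba => aa => b
  | abab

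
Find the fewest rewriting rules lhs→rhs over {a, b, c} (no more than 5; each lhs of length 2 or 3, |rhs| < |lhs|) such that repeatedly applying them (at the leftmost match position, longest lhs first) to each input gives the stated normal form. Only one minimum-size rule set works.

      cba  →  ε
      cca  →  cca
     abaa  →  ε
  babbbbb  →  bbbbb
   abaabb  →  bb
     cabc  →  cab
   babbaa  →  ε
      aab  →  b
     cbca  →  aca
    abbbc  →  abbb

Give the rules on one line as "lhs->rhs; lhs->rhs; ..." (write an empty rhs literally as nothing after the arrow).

aa->; ba->; bc->b; cb->a

  | cba => aa => ε
  | cca
  | abaa => aa => ε
  | babbbbb => bbbbb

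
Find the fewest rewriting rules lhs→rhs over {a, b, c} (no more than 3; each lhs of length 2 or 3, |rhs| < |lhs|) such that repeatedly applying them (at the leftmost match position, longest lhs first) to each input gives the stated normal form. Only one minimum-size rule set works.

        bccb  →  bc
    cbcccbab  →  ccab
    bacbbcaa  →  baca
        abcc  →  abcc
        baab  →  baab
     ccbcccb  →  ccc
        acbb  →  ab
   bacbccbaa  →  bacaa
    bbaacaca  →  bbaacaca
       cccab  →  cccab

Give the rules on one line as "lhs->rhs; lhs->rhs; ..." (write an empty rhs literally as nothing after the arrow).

  | bccb => bc
  | cbcccbab => cccbab => ccab
  | bacbbcaa => babcaa => baca
  | abcc

bca->c; cb->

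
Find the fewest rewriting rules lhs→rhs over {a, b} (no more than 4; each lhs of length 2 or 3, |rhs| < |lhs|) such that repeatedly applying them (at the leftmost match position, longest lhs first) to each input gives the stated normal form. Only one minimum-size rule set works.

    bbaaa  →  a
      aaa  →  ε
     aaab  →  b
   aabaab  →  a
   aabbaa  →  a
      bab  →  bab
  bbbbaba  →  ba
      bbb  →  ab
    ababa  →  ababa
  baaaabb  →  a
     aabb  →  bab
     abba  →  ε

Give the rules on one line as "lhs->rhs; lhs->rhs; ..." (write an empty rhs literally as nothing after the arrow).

  | bbaaa => aaaa => a
  | aaa => ε
  | aaab => b
  | aabaab => baaab => bb => a

aa->b; aaa->; aab->ba; bb->a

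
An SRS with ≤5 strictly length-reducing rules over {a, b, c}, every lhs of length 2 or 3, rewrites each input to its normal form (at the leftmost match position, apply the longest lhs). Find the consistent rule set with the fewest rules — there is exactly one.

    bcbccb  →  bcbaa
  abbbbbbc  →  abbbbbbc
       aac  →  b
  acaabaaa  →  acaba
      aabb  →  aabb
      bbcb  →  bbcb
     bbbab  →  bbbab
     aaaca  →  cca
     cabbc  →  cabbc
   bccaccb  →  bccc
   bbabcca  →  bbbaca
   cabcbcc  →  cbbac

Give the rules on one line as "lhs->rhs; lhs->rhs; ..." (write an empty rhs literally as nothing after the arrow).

  | bcbccb => bcbaa
  | abbbbbbc
  | aac => b
  | acaabaaa => acaabc => acaba

aaa->c; aac->b; abc->ba; ccb->aa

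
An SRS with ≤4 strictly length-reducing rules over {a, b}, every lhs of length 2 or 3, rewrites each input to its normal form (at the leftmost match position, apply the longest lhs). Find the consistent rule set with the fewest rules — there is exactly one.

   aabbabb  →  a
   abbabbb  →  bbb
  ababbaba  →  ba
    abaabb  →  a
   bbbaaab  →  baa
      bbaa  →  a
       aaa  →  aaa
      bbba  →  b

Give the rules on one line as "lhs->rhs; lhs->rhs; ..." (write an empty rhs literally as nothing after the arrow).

  | aabbabb => aababb => abb => ab => a
  | abbabbb => ababbb => bbb
  | ababbaba => bbaba => ba
  | abaabb => abb => ab => a

ab->a; aba->; bba->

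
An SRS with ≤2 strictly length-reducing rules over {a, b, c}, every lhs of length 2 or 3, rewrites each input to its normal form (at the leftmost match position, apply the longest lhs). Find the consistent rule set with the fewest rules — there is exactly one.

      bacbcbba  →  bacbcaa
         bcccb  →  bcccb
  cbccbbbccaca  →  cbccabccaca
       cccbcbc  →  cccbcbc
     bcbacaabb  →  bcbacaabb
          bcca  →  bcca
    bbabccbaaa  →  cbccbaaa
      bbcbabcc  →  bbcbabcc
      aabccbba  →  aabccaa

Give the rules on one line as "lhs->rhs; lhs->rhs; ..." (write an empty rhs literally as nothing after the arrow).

  | bacbcbba => bacbcaa
  | bcccb
  | cbccbbbccaca => cbccabccaca
  | cccbcbc

bba->c; cbb->ca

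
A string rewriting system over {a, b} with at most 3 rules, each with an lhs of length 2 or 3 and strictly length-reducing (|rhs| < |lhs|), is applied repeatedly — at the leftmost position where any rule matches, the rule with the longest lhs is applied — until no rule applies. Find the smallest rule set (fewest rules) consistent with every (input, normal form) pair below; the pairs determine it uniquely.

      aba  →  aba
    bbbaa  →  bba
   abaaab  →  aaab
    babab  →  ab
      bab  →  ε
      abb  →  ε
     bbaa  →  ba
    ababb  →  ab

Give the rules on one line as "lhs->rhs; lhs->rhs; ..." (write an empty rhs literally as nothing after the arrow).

abb->; baa->a; bab->

  | aba
  | bbbaa => bba
  | abaaab => aaab
  | babab => ab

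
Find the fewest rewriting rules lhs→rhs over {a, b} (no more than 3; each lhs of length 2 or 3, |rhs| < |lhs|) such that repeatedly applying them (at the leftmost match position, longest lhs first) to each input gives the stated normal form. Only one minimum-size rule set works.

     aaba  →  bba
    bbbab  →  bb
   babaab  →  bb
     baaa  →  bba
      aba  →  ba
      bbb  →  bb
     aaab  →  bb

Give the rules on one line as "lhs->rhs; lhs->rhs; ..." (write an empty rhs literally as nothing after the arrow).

  | aaba => bba
  | bbbab => bbab => bbb => bb
  | babaab => bbaab => bbbb => bbb => bb
  | baaa => bba

aa->b; ab->b; bbb->bb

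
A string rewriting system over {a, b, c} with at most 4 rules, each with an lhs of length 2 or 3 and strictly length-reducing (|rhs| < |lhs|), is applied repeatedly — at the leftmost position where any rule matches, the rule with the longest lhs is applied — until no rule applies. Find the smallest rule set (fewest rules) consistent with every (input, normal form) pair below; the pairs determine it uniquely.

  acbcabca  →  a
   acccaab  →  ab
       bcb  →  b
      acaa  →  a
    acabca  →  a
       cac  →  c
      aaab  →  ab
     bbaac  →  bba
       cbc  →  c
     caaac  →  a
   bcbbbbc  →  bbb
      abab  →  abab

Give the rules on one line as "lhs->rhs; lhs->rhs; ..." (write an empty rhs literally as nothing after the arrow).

  | acbcabca => abcabca => aabca => abca => aa => a
  | acccaab => accaab => acaab => aaab => aab => ab
  | bcb => b
  | acaa => aaa => aa => a

aa->a; ac->a; bc->; ca->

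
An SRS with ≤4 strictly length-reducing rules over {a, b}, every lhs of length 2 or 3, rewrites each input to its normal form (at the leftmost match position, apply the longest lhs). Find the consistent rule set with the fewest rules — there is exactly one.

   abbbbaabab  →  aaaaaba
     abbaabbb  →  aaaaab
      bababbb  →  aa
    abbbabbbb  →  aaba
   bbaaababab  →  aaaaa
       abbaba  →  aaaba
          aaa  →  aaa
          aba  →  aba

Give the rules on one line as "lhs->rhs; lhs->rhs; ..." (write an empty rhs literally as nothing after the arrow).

  | abbbbaabab => aabbaabab => aaaaabab => aaaaaba
  | abbaabbb => aaaabbb => aaaaab
  | bababbb => baabbb => bbbb => abb => aa
  | abbbabbbb => aababbbb => aababbb => aababb => aabab => aaba

baa->b; bab->ba; bb->a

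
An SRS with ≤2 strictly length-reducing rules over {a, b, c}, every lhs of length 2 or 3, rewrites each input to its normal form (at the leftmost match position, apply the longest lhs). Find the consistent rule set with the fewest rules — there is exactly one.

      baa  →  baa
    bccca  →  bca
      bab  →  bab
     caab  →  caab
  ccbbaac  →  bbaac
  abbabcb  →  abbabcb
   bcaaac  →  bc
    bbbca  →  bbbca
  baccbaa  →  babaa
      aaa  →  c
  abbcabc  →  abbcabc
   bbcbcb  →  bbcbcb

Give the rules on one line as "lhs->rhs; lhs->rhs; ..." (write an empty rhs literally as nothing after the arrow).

  | baa
  | bccca => bca
  | bab
  | caab

aaa->c; cc->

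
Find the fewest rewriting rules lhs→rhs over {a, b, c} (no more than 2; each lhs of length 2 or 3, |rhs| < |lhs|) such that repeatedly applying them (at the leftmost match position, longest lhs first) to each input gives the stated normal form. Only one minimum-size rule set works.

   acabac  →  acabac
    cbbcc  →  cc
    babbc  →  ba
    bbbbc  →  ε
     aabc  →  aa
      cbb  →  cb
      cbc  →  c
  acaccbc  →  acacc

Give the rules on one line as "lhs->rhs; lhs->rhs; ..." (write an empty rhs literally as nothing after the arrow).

bb->b; bc->

  | acabac
  | cbbcc => cbcc => cc
  | babbc => babc => ba
  | bbbbc => bbbc => bbc => bc => ε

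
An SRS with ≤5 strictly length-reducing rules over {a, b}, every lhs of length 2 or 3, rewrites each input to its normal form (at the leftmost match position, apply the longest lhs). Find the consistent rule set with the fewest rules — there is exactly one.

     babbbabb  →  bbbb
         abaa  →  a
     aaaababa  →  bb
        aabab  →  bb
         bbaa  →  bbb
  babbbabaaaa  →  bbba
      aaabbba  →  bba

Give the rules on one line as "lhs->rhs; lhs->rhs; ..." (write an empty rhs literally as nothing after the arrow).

  | babbbabb => bbbabb => bbbb
  | abaa => a
  | aaaababa => aababa => bbaba => bb
  | aabab => bbab => bb

aa->b; aaa->a; ab->; aba->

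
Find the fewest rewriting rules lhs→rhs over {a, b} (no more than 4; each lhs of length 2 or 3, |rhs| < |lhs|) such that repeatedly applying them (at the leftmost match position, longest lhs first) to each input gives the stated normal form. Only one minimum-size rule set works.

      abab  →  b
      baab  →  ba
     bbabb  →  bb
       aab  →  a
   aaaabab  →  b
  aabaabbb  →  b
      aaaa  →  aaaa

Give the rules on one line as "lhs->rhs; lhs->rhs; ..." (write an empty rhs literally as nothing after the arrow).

ab->; aba->ba; abb->

  | abab => bab => b
  | baab => ba
  | bbabb => bb
  | aab => a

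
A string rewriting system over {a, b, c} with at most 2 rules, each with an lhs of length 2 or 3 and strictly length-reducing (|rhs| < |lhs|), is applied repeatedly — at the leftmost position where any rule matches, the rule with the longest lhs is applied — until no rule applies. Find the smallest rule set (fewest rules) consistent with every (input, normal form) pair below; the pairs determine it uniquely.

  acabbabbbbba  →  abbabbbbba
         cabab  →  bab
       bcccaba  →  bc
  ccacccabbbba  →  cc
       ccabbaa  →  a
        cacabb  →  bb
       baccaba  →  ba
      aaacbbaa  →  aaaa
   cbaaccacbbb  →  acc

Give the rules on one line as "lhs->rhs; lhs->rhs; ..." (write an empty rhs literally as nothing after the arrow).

ca->; cb->c

  | acabbabbbbba => abbabbbbba
  | cabab => bab
  | bcccaba => bccba => bcca => bc
  | ccacccabbbba => ccccabbbba => cccbbbba => cccbbba => cccbba => cccba => ccca => cc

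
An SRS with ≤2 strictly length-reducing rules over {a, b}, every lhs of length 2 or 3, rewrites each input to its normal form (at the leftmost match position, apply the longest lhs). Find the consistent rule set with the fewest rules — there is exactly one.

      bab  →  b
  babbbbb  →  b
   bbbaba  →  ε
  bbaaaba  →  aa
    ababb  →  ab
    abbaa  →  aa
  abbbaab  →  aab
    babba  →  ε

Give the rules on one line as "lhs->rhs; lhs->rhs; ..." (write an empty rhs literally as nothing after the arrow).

  | bab => b
  | babbbbb => bbbbb => bbbb => bbb => bb => b
  | bbbaba => bbaba => baba => ba => ε
  | bbaaaba => baaaba => aaba => aa

ba->; bb->b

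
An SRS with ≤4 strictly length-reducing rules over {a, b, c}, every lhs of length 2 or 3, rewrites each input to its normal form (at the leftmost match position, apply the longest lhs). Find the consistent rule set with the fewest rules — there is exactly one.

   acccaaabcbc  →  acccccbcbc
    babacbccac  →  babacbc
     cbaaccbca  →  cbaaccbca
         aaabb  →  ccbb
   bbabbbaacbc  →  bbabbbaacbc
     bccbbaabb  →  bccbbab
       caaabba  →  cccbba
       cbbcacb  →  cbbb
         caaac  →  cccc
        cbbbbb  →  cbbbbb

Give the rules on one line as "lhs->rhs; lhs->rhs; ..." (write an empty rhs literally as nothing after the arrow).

aaa->cc; aab->a; cac->

  | acccaaabcbc => acccccbcbc
  | babacbccac => babacbc
  | cbaaccbca
  | aaabb => ccbb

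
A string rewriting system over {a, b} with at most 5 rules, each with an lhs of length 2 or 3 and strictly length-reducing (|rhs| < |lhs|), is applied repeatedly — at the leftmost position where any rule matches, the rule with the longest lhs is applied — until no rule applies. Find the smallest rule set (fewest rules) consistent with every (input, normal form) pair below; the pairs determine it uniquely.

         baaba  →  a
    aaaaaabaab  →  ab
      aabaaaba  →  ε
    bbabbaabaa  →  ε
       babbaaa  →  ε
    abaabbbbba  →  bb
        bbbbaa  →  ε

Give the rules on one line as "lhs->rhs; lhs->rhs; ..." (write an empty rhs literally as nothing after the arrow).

  | baaba => aba => a
  | aaaaaabaab => aaaabaab => aabaab => baab => ab
  | aabaaaba => baaaba => aaba => ba => ε
  | bbabbaabaa => abbbaabaa => bbaabaa => ababaa => abaa => aa => ε

aa->; abb->b; ba->; bba->ab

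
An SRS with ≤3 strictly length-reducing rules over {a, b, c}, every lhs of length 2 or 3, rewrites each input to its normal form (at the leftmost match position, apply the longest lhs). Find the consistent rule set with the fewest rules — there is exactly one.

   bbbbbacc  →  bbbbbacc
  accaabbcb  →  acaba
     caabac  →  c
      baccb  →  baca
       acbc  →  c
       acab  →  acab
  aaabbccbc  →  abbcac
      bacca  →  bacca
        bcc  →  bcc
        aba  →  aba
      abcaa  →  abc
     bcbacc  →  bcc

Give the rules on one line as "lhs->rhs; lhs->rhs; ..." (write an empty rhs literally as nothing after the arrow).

  | bbbbbacc
  | accaabbcb => accbbcb => acabcb => acaba
  | caabac => cbac => aac => c
  | baccb => baca

aa->; cb->a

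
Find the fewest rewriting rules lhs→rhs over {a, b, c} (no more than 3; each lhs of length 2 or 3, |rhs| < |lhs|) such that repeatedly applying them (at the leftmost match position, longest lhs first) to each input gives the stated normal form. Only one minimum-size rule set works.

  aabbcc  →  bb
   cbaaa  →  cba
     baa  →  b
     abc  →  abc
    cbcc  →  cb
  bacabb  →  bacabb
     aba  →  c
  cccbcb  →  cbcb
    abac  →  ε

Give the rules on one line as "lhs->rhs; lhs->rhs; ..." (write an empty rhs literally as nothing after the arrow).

aa->; aba->c; cc->

  | aabbcc => bbcc => bb
  | cbaaa => cba
  | baa => b
  | abc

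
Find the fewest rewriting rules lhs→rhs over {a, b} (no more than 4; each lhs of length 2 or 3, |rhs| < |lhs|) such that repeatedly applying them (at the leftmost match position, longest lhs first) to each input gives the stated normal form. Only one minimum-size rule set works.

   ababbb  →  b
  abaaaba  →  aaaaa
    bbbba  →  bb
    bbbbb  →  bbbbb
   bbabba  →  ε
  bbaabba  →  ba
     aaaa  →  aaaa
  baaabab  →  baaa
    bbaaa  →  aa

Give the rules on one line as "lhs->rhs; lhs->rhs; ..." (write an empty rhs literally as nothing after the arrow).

ab->; aba->aa; bba->

  | ababbb => aabbb => abb => b
  | abaaaba => aaaaba => aaaaa
  | bbbba => bb
  | bbbbb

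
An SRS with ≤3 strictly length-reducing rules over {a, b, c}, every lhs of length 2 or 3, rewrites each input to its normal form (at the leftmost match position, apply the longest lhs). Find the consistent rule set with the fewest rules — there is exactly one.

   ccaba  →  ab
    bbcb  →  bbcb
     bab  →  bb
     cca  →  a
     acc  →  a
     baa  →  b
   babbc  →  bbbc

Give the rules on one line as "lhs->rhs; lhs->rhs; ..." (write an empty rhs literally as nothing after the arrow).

  | ccaba => aba => ab
  | bbcb
  | bab => bb
  | cca => a

ba->b; cc->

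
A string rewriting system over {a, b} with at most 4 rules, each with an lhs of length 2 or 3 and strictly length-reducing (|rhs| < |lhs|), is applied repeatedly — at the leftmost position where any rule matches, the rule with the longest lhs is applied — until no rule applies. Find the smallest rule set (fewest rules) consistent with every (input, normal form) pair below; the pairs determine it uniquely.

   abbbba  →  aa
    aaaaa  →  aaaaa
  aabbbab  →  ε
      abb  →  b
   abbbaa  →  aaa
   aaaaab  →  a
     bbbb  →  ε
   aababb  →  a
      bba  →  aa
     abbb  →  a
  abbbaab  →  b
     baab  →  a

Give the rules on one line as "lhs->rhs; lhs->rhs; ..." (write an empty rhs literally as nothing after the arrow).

  | abbbba => bbba => aa
  | aaaaa
  | aabbbab => bbbbab => abab => ab => ε
  | abb => b

aab->bb; ab->; bb->a; bbb->a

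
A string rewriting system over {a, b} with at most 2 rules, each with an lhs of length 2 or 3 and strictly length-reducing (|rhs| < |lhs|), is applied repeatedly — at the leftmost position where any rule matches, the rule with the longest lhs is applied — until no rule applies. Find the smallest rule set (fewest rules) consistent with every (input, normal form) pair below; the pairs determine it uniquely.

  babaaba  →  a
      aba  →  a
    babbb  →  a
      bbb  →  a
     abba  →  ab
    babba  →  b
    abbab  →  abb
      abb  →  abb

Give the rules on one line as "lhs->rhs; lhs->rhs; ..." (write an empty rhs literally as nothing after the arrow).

ba->; bbb->a

  | babaaba => baaba => aba => a
  | aba => a
  | babbb => bbb => a
  | bbb => a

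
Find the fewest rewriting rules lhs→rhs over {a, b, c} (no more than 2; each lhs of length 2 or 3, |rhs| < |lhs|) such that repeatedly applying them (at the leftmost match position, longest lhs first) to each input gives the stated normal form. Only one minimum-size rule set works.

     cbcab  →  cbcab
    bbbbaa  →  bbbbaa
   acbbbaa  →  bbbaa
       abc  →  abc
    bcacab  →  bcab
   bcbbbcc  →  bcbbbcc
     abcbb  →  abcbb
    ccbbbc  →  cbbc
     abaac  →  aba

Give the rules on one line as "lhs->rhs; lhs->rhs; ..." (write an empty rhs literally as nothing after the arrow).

  | cbcab
  | bbbbaa
  | acbbbaa => bbbaa
  | abc

ac->; ccb->c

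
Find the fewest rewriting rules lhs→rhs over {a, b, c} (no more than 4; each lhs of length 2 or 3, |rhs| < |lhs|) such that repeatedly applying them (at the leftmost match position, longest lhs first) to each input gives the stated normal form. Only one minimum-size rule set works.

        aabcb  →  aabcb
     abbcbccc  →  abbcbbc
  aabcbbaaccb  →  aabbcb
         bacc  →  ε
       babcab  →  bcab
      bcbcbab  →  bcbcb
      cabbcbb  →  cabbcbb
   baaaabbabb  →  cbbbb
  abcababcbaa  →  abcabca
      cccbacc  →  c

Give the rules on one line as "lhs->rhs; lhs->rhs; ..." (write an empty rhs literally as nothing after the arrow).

  | aabcb
  | abbcbccc => abbcbbc
  | aabcbbaaccb => aabcbaccb => aabcccb => aabbcb
  | bacc => cc => ε

aaa->cb; ba->; bcc->bb; cc->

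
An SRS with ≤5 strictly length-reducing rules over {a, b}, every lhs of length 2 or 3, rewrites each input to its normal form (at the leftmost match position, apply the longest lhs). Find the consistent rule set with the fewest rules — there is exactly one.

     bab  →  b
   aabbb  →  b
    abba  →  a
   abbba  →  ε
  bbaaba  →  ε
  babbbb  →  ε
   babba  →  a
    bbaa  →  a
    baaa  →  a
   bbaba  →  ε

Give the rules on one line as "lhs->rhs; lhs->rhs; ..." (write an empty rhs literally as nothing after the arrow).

aa->a; ab->b; ba->; bb->

  | bab => b
  | aabbb => abbb => bbb => b
  | abba => bba => a
  | abbba => bbba => ba => ε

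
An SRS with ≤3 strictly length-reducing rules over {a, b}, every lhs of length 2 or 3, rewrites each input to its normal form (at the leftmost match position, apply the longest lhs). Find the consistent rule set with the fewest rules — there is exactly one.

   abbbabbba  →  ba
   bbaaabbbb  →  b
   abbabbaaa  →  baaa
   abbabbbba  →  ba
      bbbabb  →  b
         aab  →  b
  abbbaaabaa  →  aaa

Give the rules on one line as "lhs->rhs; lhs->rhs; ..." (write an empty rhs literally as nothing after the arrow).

  | abbbabbba => bbbabbba => bbabbba => babbba => abba => bba => ba
  | bbaaabbbb => baaabbbb => baabbbb => babbbb => abbb => bbb => bb => b
  | abbabbaaa => bbabbaaa => babbaaa => abaaa => baaa
  | abbabbbba => bbabbbba => babbbba => abbba => bbba => bba => ba

ab->b; bab->a; bb->b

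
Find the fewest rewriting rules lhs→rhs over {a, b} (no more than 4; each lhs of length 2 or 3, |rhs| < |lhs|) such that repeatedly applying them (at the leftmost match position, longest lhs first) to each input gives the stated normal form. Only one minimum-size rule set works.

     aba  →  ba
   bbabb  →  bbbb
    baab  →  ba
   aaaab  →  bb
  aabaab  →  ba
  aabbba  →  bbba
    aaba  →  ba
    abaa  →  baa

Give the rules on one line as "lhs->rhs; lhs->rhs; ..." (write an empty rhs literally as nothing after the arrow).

  | aba => ba
  | bbabb => bbbb
  | baab => ba
  | aaaab => bbab => bb

aaa->bb; ab->; aba->ba; abb->bb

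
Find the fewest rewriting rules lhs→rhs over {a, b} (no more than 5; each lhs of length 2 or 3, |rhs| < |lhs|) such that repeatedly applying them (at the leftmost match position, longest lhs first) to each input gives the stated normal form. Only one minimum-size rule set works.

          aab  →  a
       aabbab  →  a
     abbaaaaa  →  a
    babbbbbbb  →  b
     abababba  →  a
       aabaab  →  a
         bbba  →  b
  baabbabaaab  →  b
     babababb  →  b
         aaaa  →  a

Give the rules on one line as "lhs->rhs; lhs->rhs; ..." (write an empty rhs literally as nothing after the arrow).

  | aab => ab => a
  | aabbab => abbab => abab => aab => ab => a
  | abbaaaaa => abaaaaa => aaaaaa => aaaaa => aaaa => aaa => aa => a
  | babbbbbbb => bbbbbbbb => bbbbbbb => bbbbbb => bbbbb => bbbb => bbb => bb => b

aa->a; ab->a; ba->b; bb->b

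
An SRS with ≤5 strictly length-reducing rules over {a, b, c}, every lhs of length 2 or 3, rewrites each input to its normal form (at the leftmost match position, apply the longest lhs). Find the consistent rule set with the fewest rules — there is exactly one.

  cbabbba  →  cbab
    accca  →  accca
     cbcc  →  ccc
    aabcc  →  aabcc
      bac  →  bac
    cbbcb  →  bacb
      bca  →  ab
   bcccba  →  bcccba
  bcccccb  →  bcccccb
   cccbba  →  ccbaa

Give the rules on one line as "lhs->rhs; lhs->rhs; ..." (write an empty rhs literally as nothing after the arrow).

bba->; bca->ab; cbb->ba; cbc->cc

  | cbabbba => cbab
  | accca
  | cbcc => ccc
  | aabcc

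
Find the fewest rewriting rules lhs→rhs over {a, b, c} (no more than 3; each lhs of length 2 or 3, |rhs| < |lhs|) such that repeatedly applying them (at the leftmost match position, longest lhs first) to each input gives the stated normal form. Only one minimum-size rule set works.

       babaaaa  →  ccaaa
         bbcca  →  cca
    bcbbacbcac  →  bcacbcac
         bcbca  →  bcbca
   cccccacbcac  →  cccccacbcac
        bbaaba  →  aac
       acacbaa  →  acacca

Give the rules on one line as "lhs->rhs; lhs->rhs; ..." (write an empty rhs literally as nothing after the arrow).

  | babaaaa => cbaaaa => ccaaa
  | bbcca => cca
  | bcbbacbcac => bcacbcac
  | bcbca

ba->c; bb->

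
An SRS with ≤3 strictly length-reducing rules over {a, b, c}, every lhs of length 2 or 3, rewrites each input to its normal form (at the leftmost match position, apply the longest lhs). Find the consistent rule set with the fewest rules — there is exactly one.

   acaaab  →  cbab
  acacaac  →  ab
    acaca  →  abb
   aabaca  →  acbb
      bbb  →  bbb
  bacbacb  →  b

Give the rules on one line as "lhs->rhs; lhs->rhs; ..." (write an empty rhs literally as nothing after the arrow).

aba->cb; bac->; ca->b

  | acaaab => abaab => cbab
  | acacaac => abcaac => abbac => ab
  | acaca => abca => abb
  | aabaca => acbca => acbb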